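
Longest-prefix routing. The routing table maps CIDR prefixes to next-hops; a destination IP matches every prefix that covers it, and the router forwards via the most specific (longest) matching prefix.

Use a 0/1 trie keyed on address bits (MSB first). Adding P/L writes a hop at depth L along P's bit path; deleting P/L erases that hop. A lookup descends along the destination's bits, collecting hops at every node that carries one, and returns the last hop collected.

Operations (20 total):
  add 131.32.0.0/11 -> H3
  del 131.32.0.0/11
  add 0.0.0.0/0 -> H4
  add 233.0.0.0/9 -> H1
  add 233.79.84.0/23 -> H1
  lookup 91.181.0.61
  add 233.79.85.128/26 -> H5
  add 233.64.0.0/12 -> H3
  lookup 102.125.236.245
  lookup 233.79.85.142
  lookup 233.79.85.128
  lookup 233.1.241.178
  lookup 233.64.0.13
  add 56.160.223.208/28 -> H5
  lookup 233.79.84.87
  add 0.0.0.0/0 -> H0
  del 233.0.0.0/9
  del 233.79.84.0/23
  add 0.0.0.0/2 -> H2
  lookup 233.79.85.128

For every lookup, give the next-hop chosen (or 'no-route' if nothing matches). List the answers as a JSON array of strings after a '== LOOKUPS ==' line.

Trace:
  + 131.32.0.0/11 (H3) depth=11
  del 131.32.0.0/11 (clear depth 11)
  + 0.0.0.0/0 (H4) depth=0
  + 233.0.0.0/9 (H1) depth=9
  + 233.79.84.0/23 (H1) depth=23
  Q 91.181.0.61: descend ε ; hops seen [H4] ; pick H4
  + 233.79.85.128/26 (H5) depth=26
  + 233.64.0.0/12 (H3) depth=12
  Q 102.125.236.245: descend ε ; hops seen [H4] ; pick H4
  Q 233.79.85.142: descend 11101001010011110101010110 ; hops seen [H4,H1,H3,H1,H5] ; pick H5
  Q 233.79.85.128: descend 11101001010011110101010110 ; hops seen [H4,H1,H3,H1,H5] ; pick H5
  Q 233.1.241.178: descend 111010010 ; hops seen [H4,H1] ; pick H1
  Q 233.64.0.13: descend 111010010100 ; hops seen [H4,H1,H3] ; pick H3
  + 56.160.223.208/28 (H5) depth=28
  Q 233.79.84.87: descend 11101001010011110101010 ; hops seen [H4,H1,H3,H1] ; pick H1
  + 0.0.0.0/0 (H0) depth=0
  del 233.0.0.0/9 (clear depth 9)
  del 233.79.84.0/23 (clear depth 23)
  + 0.0.0.0/2 (H2) depth=2
  Q 233.79.85.128: descend 11101001010011110101010110 ; hops seen [H0,H3,H5] ; pick H5

== LOOKUPS ==
["H4","H4","H5","H5","H1","H3","H1","H5"]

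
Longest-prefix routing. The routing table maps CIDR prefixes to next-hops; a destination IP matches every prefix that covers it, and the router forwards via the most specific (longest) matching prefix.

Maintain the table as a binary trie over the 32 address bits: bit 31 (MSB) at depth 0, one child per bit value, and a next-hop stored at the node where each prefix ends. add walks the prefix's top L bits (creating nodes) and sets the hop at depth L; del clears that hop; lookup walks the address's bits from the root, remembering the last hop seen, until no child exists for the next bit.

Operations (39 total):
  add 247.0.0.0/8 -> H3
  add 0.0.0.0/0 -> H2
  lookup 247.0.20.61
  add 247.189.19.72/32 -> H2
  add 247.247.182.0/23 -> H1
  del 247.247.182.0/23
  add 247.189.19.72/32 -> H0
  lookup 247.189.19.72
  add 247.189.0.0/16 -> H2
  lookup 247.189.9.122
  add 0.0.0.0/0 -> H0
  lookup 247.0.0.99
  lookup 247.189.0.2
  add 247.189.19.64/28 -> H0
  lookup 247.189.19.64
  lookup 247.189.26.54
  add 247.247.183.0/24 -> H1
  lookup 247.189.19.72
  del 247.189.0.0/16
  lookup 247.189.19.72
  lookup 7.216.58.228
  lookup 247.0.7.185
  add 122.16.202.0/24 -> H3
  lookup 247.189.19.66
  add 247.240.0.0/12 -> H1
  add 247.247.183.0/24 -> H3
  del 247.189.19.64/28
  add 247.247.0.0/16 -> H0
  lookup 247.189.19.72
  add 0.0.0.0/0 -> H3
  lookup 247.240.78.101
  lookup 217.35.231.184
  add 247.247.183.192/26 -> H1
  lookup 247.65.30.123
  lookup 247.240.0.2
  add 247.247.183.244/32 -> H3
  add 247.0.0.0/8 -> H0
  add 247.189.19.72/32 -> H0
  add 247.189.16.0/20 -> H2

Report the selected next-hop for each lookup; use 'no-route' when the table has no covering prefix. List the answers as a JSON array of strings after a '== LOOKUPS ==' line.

Apply in order:
  add 247.0.0.0/8 -> H3 at depth 8
  add 0.0.0.0/0 -> H2 at depth 0
  ? 247.0.20.61  path d0:H2→d1:-→d2:-→d3:-→d4:-→d5:-→d6:-→d7:-→d8:H3  best=H3
  add 247.189.19.72/32 -> H2 at depth 32
  add 247.247.182.0/23 -> H1 at depth 23
  - 247.247.182.0/23 clear@23
  add 247.189.19.72/32 -> H0 at depth 32
  ? 247.189.19.72  path d0:H2→d1:-→d2:-→d3:-→d4:-→d5:-→d6:-→d7:-→d8:H3→d9:-→d10:-→d11:-→d12:-→d13:-→d14:-→d15:-→d16:-→d17:-→d18:-→d19:-→d20:-→d21:-→d22:-→d23:-→d24:-→d25:-→d26:-→d27:-→d28:-→d29:-→d30:-→d31:-→d32:H0  best=H0
  add 247.189.0.0/16 -> H2 at depth 16
  ? 247.189.9.122  path d0:H2→d1:-→d2:-→d3:-→d4:-→d5:-→d6:-→d7:-→d8:H3→d9:-→d10:-→d11:-→d12:-→d13:-→d14:-→d15:-→d16:H2→d17:-→d18:-→d19:-  best=H2
  add 0.0.0.0/0 -> H0 at depth 0
  ? 247.0.0.99  path d0:H0→d1:-→d2:-→d3:-→d4:-→d5:-→d6:-→d7:-→d8:H3  best=H3
  ? 247.189.0.2  path d0:H0→d1:-→d2:-→d3:-→d4:-→d5:-→d6:-→d7:-→d8:H3→d9:-→d10:-→d11:-→d12:-→d13:-→d14:-→d15:-→d16:H2→d17:-→d18:-→d19:-  best=H2
  add 247.189.19.64/28 -> H0 at depth 28
  ? 247.189.19.64  path d0:H0→d1:-→d2:-→d3:-→d4:-→d5:-→d6:-→d7:-→d8:H3→d9:-→d10:-→d11:-→d12:-→d13:-→d14:-→d15:-→d16:H2→d17:-→d18:-→d19:-→d20:-→d21:-→d22:-→d23:-→d24:-→d25:-→d26:-→d27:-→d28:H0  best=H0
  ? 247.189.26.54  path d0:H0→d1:-→d2:-→d3:-→d4:-→d5:-→d6:-→d7:-→d8:H3→d9:-→d10:-→d11:-→d12:-→d13:-→d14:-→d15:-→d16:H2→d17:-→d18:-→d19:-→d20:-  best=H2
  add 247.247.183.0/24 -> H1 at depth 24
  ? 247.189.19.72  path d0:H0→d1:-→d2:-→d3:-→d4:-→d5:-→d6:-→d7:-→d8:H3→d9:-→d10:-→d11:-→d12:-→d13:-→d14:-→d15:-→d16:H2→d17:-→d18:-→d19:-→d20:-→d21:-→d22:-→d23:-→d24:-→d25:-→d26:-→d27:-→d28:H0→d29:-→d30:-→d31:-→d32:H0  best=H0
  - 247.189.0.0/16 clear@16
  ? 247.189.19.72  path d0:H0→d1:-→d2:-→d3:-→d4:-→d5:-→d6:-→d7:-→d8:H3→d9:-→d10:-→d11:-→d12:-→d13:-→d14:-→d15:-→d16:-→d17:-→d18:-→d19:-→d20:-→d21:-→d22:-→d23:-→d24:-→d25:-→d26:-→d27:-→d28:H0→d29:-→d30:-→d31:-→d32:H0  best=H0
  ? 7.216.58.228  path d0:H0  best=H0
  ? 247.0.7.185  path d0:H0→d1:-→d2:-→d3:-→d4:-→d5:-→d6:-→d7:-→d8:H3  best=H3
  add 122.16.202.0/24 -> H3 at depth 24
  ? 247.189.19.66  path d0:H0→d1:-→d2:-→d3:-→d4:-→d5:-→d6:-→d7:-→d8:H3→d9:-→d10:-→d11:-→d12:-→d13:-→d14:-→d15:-→d16:-→d17:-→d18:-→d19:-→d20:-→d21:-→d22:-→d23:-→d24:-→d25:-→d26:-→d27:-→d28:H0  best=H0
  add 247.240.0.0/12 -> H1 at depth 12
  add 247.247.183.0/24 -> H3 at depth 24
  - 247.189.19.64/28 clear@28
  add 247.247.0.0/16 -> H0 at depth 16
  ? 247.189.19.72  path d0:H0→d1:-→d2:-→d3:-→d4:-→d5:-→d6:-→d7:-→d8:H3→d9:-→d10:-→d11:-→d12:-→d13:-→d14:-→d15:-→d16:-→d17:-→d18:-→d19:-→d20:-→d21:-→d22:-→d23:-→d24:-→d25:-→d26:-→d27:-→d28:-→d29:-→d30:-→d31:-→d32:H0  best=H0
  add 0.0.0.0/0 -> H3 at depth 0
  ? 247.240.78.101  path d0:H3→d1:-→d2:-→d3:-→d4:-→d5:-→d6:-→d7:-→d8:H3→d9:-→d10:-→d11:-→d12:H1→d13:-  best=H1
  ? 217.35.231.184  path d0:H3→d1:-→d2:-  best=H3
  add 247.247.183.192/26 -> H1 at depth 26
  ? 247.65.30.123  path d0:H3→d1:-→d2:-→d3:-→d4:-→d5:-→d6:-→d7:-→d8:H3  best=H3
  ? 247.240.0.2  path d0:H3→d1:-→d2:-→d3:-→d4:-→d5:-→d6:-→d7:-→d8:H3→d9:-→d10:-→d11:-→d12:H1→d13:-  best=H1
  add 247.247.183.244/32 -> H3 at depth 32
  add 247.0.0.0/8 -> H0 at depth 8
  add 247.189.19.72/32 -> H0 at depth 32
  add 247.189.16.0/20 -> H2 at depth 20

== LOOKUPS ==
["H3","H0","H2","H3","H2","H0","H2","H0","H0","H0","H3","H0","H0","H1","H3","H3","H1"]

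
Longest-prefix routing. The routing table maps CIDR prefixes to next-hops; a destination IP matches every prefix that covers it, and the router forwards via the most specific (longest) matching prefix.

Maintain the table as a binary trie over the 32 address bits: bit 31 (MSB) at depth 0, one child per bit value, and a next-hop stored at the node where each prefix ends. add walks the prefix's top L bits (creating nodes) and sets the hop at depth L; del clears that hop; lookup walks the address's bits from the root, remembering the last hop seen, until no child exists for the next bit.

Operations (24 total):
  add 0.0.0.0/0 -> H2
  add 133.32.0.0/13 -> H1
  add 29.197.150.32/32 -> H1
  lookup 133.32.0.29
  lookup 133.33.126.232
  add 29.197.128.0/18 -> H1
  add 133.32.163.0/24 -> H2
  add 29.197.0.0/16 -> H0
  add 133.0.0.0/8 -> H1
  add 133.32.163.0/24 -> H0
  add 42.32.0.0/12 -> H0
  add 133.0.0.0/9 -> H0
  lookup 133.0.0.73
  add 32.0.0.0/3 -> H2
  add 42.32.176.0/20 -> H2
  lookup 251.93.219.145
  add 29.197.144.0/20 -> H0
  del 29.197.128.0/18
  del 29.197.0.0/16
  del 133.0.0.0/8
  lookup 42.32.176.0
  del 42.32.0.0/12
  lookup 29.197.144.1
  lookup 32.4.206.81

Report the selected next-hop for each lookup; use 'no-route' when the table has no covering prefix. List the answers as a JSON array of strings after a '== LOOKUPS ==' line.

Apply in order:
  add 0.0.0.0/0 -> H2 at depth 0
  add 133.32.0.0/13 -> H1 at depth 13
  add 29.197.150.32/32 -> H1 at depth 32
  lookup 133.32.0.29: bits 1000010100100 walk d0:H2→d1:-→d2:-→d3:-→d4:-→d5:-→d6:-→d7:-→d8:-→d9:-→d10:-→d11:-→d12:-→d13:H1 -> H1
  lookup 133.33.126.232: bits 1000010100100 walk d0:H2→d1:-→d2:-→d3:-→d4:-→d5:-→d6:-→d7:-→d8:-→d9:-→d10:-→d11:-→d12:-→d13:H1 -> H1
  add 29.197.128.0/18 -> H1 at depth 18
  add 133.32.163.0/24 -> H2 at depth 24
  add 29.197.0.0/16 -> H0 at depth 16
  add 133.0.0.0/8 -> H1 at depth 8
  add 133.32.163.0/24 -> H0 at depth 24
  add 42.32.0.0/12 -> H0 at depth 12
  add 133.0.0.0/9 -> H0 at depth 9
  lookup 133.0.0.73: bits 1000010100 walk d0:H2→d1:-→d2:-→d3:-→d4:-→d5:-→d6:-→d7:-→d8:H1→d9:H0→d10:- -> H0
  add 32.0.0.0/3 -> H2 at depth 3
  add 42.32.176.0/20 -> H2 at depth 20
  lookup 251.93.219.145: bits 1 walk d0:H2→d1:- -> H2
  add 29.197.144.0/20 -> H0 at depth 20
  - 29.197.128.0/18 clear@18
  - 29.197.0.0/16 clear@16
  - 133.0.0.0/8 clear@8
  lookup 42.32.176.0: bits 00101010001000001011 walk d0:H2→d1:-→d2:-→d3:H2→d4:-→d5:-→d6:-→d7:-→d8:-→d9:-→d10:-→d11:-→d12:H0→d13:-→d14:-→d15:-→d16:-→d17:-→d18:-→d19:-→d20:H2 -> H2
  - 42.32.0.0/12 clear@12
  lookup 29.197.144.1: bits 000111011100010110010 walk d0:H2→d1:-→d2:-→d3:-→d4:-→d5:-→d6:-→d7:-→d8:-→d9:-→d10:-→d11:-→d12:-→d13:-→d14:-→d15:-→d16:-→d17:-→d18:-→d19:-→d20:H0→d21:- -> H0
  lookup 32.4.206.81: bits 0010 walk d0:H2→d1:-→d2:-→d3:H2→d4:- -> H2

== LOOKUPS ==
["H1","H1","H0","H2","H2","H0","H2"]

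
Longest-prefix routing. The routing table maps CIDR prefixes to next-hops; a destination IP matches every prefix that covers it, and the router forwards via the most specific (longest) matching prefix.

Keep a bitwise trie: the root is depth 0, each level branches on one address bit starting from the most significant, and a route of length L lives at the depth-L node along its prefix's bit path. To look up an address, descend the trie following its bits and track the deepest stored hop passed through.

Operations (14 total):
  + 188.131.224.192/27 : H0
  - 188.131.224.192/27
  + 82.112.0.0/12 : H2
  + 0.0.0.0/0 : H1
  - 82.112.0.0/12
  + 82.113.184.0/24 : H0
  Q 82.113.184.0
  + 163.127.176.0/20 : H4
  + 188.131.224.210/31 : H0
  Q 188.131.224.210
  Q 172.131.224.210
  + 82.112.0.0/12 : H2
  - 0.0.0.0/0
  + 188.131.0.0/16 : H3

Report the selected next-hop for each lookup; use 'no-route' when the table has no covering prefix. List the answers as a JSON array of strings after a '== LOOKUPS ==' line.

Apply in order:
  add 188.131.224.192/27 -> H0 at depth 27
  - 188.131.224.192/27 clear@27
  add 82.112.0.0/12 -> H2 at depth 12
  add 0.0.0.0/0 -> H1 at depth 0
  - 82.112.0.0/12 clear@12
  add 82.113.184.0/24 -> H0 at depth 24
  ? 82.113.184.0  path d0:H1→d1:-→d2:-→d3:-→d4:-→d5:-→d6:-→d7:-→d8:-→d9:-→d10:-→d11:-→d12:-→d13:-→d14:-→d15:-→d16:-→d17:-→d18:-→d19:-→d20:-→d21:-→d22:-→d23:-→d24:H0  best=H0
  add 163.127.176.0/20 -> H4 at depth 20
  add 188.131.224.210/31 -> H0 at depth 31
  ? 188.131.224.210  path d0:H1→d1:-→d2:-→d3:-→d4:-→d5:-→d6:-→d7:-→d8:-→d9:-→d10:-→d11:-→d12:-→d13:-→d14:-→d15:-→d16:-→d17:-→d18:-→d19:-→d20:-→d21:-→d22:-→d23:-→d24:-→d25:-→d26:-→d27:-→d28:-→d29:-→d30:-→d31:H0  best=H0
  ? 172.131.224.210  path d0:H1→d1:-→d2:-→d3:-→d4:-  best=H1
  add 82.112.0.0/12 -> H2 at depth 12
  - 0.0.0.0/0 clear@0
  add 188.131.0.0/16 -> H3 at depth 16

== LOOKUPS ==
["H0","H0","H1"]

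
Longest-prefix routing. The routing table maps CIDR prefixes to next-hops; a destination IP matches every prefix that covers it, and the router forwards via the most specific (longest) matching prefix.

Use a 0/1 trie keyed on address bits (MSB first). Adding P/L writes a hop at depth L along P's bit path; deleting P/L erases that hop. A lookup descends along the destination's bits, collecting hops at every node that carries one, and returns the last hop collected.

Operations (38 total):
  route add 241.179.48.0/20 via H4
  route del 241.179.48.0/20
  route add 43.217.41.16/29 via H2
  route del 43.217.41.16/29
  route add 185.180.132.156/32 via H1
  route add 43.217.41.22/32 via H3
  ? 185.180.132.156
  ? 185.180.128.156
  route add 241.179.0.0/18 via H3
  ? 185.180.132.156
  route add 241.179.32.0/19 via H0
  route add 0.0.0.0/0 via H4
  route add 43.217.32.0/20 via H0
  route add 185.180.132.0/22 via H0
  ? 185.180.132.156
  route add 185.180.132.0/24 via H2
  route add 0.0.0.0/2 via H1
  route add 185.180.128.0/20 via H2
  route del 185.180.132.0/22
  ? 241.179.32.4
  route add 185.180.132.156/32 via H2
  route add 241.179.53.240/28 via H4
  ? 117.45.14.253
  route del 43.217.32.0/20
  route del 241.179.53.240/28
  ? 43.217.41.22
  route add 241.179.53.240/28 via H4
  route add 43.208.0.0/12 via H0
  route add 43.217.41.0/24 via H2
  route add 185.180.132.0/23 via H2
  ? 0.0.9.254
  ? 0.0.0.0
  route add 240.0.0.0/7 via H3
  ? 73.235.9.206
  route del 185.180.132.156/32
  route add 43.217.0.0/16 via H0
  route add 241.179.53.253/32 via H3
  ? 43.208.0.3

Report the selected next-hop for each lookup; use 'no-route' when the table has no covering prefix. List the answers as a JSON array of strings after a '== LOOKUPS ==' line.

Trace:
  + 241.179.48.0/20 (H4) depth=20
  - 241.179.48.0/20 clear@20
  + 43.217.41.16/29 (H2) depth=29
  - 43.217.41.16/29 clear@29
  + 185.180.132.156/32 (H1) depth=32
  + 43.217.41.22/32 (H3) depth=32
  Q 185.180.132.156: descend 10111001101101001000010010011100 ; hops seen [H1] ; pick H1
  Q 185.180.128.156: descend 101110011011010010000 ; hops seen [∅] ; pick no-route
  + 241.179.0.0/18 (H3) depth=18
  Q 185.180.132.156: descend 10111001101101001000010010011100 ; hops seen [H1] ; pick H1
  + 241.179.32.0/19 (H0) depth=19
  + 0.0.0.0/0 (H4) depth=0
  + 43.217.32.0/20 (H0) depth=20
  + 185.180.132.0/22 (H0) depth=22
  Q 185.180.132.156: descend 10111001101101001000010010011100 ; hops seen [H4,H0,H1] ; pick H1
  + 185.180.132.0/24 (H2) depth=24
  + 0.0.0.0/2 (H1) depth=2
  + 185.180.128.0/20 (H2) depth=20
  - 185.180.132.0/22 clear@22
  Q 241.179.32.4: descend 1111000110110011001 ; hops seen [H4,H3,H0] ; pick H0
  + 185.180.132.156/32 (H2) depth=32
  + 241.179.53.240/28 (H4) depth=28
  Q 117.45.14.253: descend 0 ; hops seen [H4] ; pick H4
  - 43.217.32.0/20 clear@20
  - 241.179.53.240/28 clear@28
  Q 43.217.41.22: descend 00101011110110010010100100010110 ; hops seen [H4,H1,H3] ; pick H3
  + 241.179.53.240/28 (H4) depth=28
  + 43.208.0.0/12 (H0) depth=12
  + 43.217.41.0/24 (H2) depth=24
  + 185.180.132.0/23 (H2) depth=23
  Q 0.0.9.254: descend 00 ; hops seen [H4,H1] ; pick H1
  Q 0.0.0.0: descend 00 ; hops seen [H4,H1] ; pick H1
  + 240.0.0.0/7 (H3) depth=7
  Q 73.235.9.206: descend 0 ; hops seen [H4] ; pick H4
  - 185.180.132.156/32 clear@32
  + 43.217.0.0/16 (H0) depth=16
  + 241.179.53.253/32 (H3) depth=32
  Q 43.208.0.3: descend 001010111101 ; hops seen [H4,H1,H0] ; pick H0

== LOOKUPS ==
["H1","no-route","H1","H1","H0","H4","H3","H1","H1","H4","H0"]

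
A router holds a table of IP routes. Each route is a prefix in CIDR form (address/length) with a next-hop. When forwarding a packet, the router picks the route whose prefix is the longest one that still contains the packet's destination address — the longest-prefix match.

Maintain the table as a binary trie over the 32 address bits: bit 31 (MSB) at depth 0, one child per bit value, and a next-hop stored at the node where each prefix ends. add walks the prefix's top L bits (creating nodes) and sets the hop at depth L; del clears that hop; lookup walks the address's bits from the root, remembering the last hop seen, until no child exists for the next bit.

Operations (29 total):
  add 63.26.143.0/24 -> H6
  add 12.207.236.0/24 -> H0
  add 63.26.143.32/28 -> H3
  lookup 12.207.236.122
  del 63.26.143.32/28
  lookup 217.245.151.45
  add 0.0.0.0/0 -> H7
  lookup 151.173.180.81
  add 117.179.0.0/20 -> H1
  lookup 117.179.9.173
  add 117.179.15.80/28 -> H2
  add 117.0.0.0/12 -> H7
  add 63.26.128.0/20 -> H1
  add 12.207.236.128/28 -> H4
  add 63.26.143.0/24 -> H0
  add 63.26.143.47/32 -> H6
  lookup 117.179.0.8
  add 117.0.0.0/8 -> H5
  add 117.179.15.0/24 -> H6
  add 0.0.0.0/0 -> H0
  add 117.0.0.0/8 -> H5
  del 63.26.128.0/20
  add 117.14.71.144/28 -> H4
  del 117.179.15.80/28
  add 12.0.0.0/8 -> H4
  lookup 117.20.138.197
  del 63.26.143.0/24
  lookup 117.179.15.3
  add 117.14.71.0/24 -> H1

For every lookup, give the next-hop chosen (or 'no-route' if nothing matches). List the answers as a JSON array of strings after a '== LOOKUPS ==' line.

Trace:
  add 63.26.143.0/24 -> H6 at depth 24
  add 12.207.236.0/24 -> H0 at depth 24
  add 63.26.143.32/28 -> H3 at depth 28
  lookup 12.207.236.122: bits 000011001100111111101100 walk d0:-→d1:-→d2:-→d3:-→d4:-→d5:-→d6:-→d7:-→d8:-→d9:-→d10:-→d11:-→d12:-→d13:-→d14:-→d15:-→d16:-→d17:-→d18:-→d19:-→d20:-→d21:-→d22:-→d23:-→d24:H0 -> H0
  - 63.26.143.32/28 clear@28
  lookup 217.245.151.45: bits ε walk d0:- -> no-route
  add 0.0.0.0/0 -> H7 at depth 0
  lookup 151.173.180.81: bits ε walk d0:H7 -> H7
  add 117.179.0.0/20 -> H1 at depth 20
  lookup 117.179.9.173: bits 01110101101100110000 walk d0:H7→d1:-→d2:-→d3:-→d4:-→d5:-→d6:-→d7:-→d8:-→d9:-→d10:-→d11:-→d12:-→d13:-→d14:-→d15:-→d16:-→d17:-→d18:-→d19:-→d20:H1 -> H1
  add 117.179.15.80/28 -> H2 at depth 28
  add 117.0.0.0/12 -> H7 at depth 12
  add 63.26.128.0/20 -> H1 at depth 20
  add 12.207.236.128/28 -> H4 at depth 28
  add 63.26.143.0/24 -> H0 at depth 24
  add 63.26.143.47/32 -> H6 at depth 32
  lookup 117.179.0.8: bits 01110101101100110000 walk d0:H7→d1:-→d2:-→d3:-→d4:-→d5:-→d6:-→d7:-→d8:-→d9:-→d10:-→d11:-→d12:-→d13:-→d14:-→d15:-→d16:-→d17:-→d18:-→d19:-→d20:H1 -> H1
  add 117.0.0.0/8 -> H5 at depth 8
  add 117.179.15.0/24 -> H6 at depth 24
  add 0.0.0.0/0 -> H0 at depth 0
  add 117.0.0.0/8 -> H5 at depth 8
  - 63.26.128.0/20 clear@20
  add 117.14.71.144/28 -> H4 at depth 28
  - 117.179.15.80/28 clear@28
  add 12.0.0.0/8 -> H4 at depth 8
  lookup 117.20.138.197: bits 01110101000 walk d0:H0→d1:-→d2:-→d3:-→d4:-→d5:-→d6:-→d7:-→d8:H5→d9:-→d10:-→d11:- -> H5
  - 63.26.143.0/24 clear@24
  lookup 117.179.15.3: bits 0111010110110011000011110 walk d0:H0→d1:-→d2:-→d3:-→d4:-→d5:-→d6:-→d7:-→d8:H5→d9:-→d10:-→d11:-→d12:-→d13:-→d14:-→d15:-→d16:-→d17:-→d18:-→d19:-→d20:H1→d21:-→d22:-→d23:-→d24:H6→d25:- -> H6
  add 117.14.71.0/24 -> H1 at depth 24

== LOOKUPS ==
["H0","no-route","H7","H1","H1","H5","H6"]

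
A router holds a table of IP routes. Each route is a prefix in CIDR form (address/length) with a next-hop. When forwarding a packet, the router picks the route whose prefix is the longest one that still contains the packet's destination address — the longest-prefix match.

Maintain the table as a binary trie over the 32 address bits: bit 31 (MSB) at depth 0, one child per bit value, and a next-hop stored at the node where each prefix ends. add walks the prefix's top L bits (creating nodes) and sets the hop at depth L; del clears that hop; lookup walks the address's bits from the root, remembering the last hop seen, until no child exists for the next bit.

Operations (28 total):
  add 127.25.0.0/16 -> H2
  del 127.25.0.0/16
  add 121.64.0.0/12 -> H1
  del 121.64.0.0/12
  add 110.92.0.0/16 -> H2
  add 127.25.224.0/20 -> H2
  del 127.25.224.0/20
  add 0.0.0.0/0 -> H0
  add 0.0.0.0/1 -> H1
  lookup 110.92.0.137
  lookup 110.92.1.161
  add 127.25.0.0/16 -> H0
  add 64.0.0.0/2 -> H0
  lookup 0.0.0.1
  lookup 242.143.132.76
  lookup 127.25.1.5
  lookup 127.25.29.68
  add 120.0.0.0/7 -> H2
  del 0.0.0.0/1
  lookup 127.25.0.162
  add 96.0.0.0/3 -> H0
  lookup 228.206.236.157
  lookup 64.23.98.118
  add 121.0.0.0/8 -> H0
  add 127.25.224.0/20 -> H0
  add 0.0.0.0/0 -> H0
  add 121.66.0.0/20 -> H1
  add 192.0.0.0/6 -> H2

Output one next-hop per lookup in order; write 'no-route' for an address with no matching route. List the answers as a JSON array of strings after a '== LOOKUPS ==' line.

Apply in order:
  add 127.25.0.0/16 -> H2 at depth 16
  - 127.25.0.0/16 clear@16
  add 121.64.0.0/12 -> H1 at depth 12
  - 121.64.0.0/12 clear@12
  add 110.92.0.0/16 -> H2 at depth 16
  add 127.25.224.0/20 -> H2 at depth 20
  - 127.25.224.0/20 clear@20
  add 0.0.0.0/0 -> H0 at depth 0
  add 0.0.0.0/1 -> H1 at depth 1
  ? 110.92.0.137  path d0:H0→d1:H1→d2:-→d3:-→d4:-→d5:-→d6:-→d7:-→d8:-→d9:-→d10:-→d11:-→d12:-→d13:-→d14:-→d15:-→d16:H2  best=H2
  ? 110.92.1.161  path d0:H0→d1:H1→d2:-→d3:-→d4:-→d5:-→d6:-→d7:-→d8:-→d9:-→d10:-→d11:-→d12:-→d13:-→d14:-→d15:-→d16:H2  best=H2
  add 127.25.0.0/16 -> H0 at depth 16
  add 64.0.0.0/2 -> H0 at depth 2
  ? 0.0.0.1  path d0:H0→d1:H1  best=H1
  ? 242.143.132.76  path d0:H0  best=H0
  ? 127.25.1.5  path d0:H0→d1:H1→d2:H0→d3:-→d4:-→d5:-→d6:-→d7:-→d8:-→d9:-→d10:-→d11:-→d12:-→d13:-→d14:-→d15:-→d16:H0  best=H0
  ? 127.25.29.68  path d0:H0→d1:H1→d2:H0→d3:-→d4:-→d5:-→d6:-→d7:-→d8:-→d9:-→d10:-→d11:-→d12:-→d13:-→d14:-→d15:-→d16:H0  best=H0
  add 120.0.0.0/7 -> H2 at depth 7
  - 0.0.0.0/1 clear@1
  ? 127.25.0.162  path d0:H0→d1:-→d2:H0→d3:-→d4:-→d5:-→d6:-→d7:-→d8:-→d9:-→d10:-→d11:-→d12:-→d13:-→d14:-→d15:-→d16:H0  best=H0
  add 96.0.0.0/3 -> H0 at depth 3
  ? 228.206.236.157  path d0:H0  best=H0
  ? 64.23.98.118  path d0:H0→d1:-→d2:H0  best=H0
  add 121.0.0.0/8 -> H0 at depth 8
  add 127.25.224.0/20 -> H0 at depth 20
  add 0.0.0.0/0 -> H0 at depth 0
  add 121.66.0.0/20 -> H1 at depth 20
  add 192.0.0.0/6 -> H2 at depth 6

== LOOKUPS ==
["H2","H2","H1","H0","H0","H0","H0","H0","H0"]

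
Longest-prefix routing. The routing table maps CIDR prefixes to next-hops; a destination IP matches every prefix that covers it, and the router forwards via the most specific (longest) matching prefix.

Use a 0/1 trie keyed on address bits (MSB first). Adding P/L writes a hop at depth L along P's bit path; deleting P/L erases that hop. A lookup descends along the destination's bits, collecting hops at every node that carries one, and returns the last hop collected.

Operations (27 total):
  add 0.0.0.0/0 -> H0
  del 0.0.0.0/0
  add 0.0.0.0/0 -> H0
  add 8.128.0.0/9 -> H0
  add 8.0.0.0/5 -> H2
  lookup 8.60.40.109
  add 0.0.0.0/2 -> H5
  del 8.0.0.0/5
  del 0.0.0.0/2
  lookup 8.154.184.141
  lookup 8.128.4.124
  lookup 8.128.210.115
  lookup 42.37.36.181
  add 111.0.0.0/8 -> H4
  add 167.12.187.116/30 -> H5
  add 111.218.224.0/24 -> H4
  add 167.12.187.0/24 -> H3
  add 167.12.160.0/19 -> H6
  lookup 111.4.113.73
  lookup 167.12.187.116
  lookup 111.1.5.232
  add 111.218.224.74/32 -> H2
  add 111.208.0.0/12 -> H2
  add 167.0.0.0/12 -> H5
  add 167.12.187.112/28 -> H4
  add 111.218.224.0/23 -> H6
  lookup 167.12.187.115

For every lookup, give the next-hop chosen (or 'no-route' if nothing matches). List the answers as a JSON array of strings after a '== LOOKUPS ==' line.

Process each operation:
  add 0.0.0.0/0 -> H0 at depth 0
  del 0.0.0.0/0 (clear depth 0)
  add 0.0.0.0/0 -> H0 at depth 0
  add 8.128.0.0/9 -> H0 at depth 9
  add 8.0.0.0/5 -> H2 at depth 5
  ? 8.60.40.109  path d0:H0→d1:-→d2:-→d3:-→d4:-→d5:H2→d6:-→d7:-→d8:-  best=H2
  add 0.0.0.0/2 -> H5 at depth 2
  del 8.0.0.0/5 (clear depth 5)
  del 0.0.0.0/2 (clear depth 2)
  ? 8.154.184.141  path d0:H0→d1:-→d2:-→d3:-→d4:-→d5:-→d6:-→d7:-→d8:-→d9:H0  best=H0
  ? 8.128.4.124  path d0:H0→d1:-→d2:-→d3:-→d4:-→d5:-→d6:-→d7:-→d8:-→d9:H0  best=H0
  ? 8.128.210.115  path d0:H0→d1:-→d2:-→d3:-→d4:-→d5:-→d6:-→d7:-→d8:-→d9:H0  best=H0
  ? 42.37.36.181  path d0:H0→d1:-→d2:-  best=H0
  add 111.0.0.0/8 -> H4 at depth 8
  add 167.12.187.116/30 -> H5 at depth 30
  add 111.218.224.0/24 -> H4 at depth 24
  add 167.12.187.0/24 -> H3 at depth 24
  add 167.12.160.0/19 -> H6 at depth 19
  ? 111.4.113.73  path d0:H0→d1:-→d2:-→d3:-→d4:-→d5:-→d6:-→d7:-→d8:H4  best=H4
  ? 167.12.187.116  path d0:H0→d1:-→d2:-→d3:-→d4:-→d5:-→d6:-→d7:-→d8:-→d9:-→d10:-→d11:-→d12:-→d13:-→d14:-→d15:-→d16:-→d17:-→d18:-→d19:H6→d20:-→d21:-→d22:-→d23:-→d24:H3→d25:-→d26:-→d27:-→d28:-→d29:-→d30:H5  best=H5
  ? 111.1.5.232  path d0:H0→d1:-→d2:-→d3:-→d4:-→d5:-→d6:-→d7:-→d8:H4  best=H4
  add 111.218.224.74/32 -> H2 at depth 32
  add 111.208.0.0/12 -> H2 at depth 12
  add 167.0.0.0/12 -> H5 at depth 12
  add 167.12.187.112/28 -> H4 at depth 28
  add 111.218.224.0/23 -> H6 at depth 23
  ? 167.12.187.115  path d0:H0→d1:-→d2:-→d3:-→d4:-→d5:-→d6:-→d7:-→d8:-→d9:-→d10:-→d11:-→d12:H5→d13:-→d14:-→d15:-→d16:-→d17:-→d18:-→d19:H6→d20:-→d21:-→d22:-→d23:-→d24:H3→d25:-→d26:-→d27:-→d28:H4→d29:-  best=H4

== LOOKUPS ==
["H2","H0","H0","H0","H0","H4","H5","H4","H4"]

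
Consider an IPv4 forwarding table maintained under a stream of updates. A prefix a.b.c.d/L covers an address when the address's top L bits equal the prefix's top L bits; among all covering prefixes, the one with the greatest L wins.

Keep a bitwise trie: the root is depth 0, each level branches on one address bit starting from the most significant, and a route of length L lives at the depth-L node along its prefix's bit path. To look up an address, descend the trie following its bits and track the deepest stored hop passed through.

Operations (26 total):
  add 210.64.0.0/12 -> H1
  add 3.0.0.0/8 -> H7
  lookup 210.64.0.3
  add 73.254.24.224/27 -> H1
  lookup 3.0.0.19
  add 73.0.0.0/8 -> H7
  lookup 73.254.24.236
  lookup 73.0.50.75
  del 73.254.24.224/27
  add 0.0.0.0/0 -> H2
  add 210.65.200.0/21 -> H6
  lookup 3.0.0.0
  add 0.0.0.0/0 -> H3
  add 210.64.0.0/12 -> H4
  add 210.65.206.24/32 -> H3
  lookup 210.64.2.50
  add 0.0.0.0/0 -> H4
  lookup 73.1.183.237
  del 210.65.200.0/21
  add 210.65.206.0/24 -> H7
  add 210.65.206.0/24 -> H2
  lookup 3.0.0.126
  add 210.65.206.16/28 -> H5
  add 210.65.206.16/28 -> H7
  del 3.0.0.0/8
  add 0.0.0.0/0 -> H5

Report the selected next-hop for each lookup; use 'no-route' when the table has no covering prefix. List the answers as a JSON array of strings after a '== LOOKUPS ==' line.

Process each operation:
  add 210.64.0.0/12 -> H1 at depth 12
  add 3.0.0.0/8 -> H7 at depth 8
  Q 210.64.0.3: descend 110100100100 ; hops seen [H1] ; pick H1
  add 73.254.24.224/27 -> H1 at depth 27
  Q 3.0.0.19: descend 00000011 ; hops seen [H7] ; pick H7
  add 73.0.0.0/8 -> H7 at depth 8
  Q 73.254.24.236: descend 010010011111111000011000111 ; hops seen [H7,H1] ; pick H1
  Q 73.0.50.75: descend 01001001 ; hops seen [H7] ; pick H7
  del 73.254.24.224/27 (clear depth 27)
  add 0.0.0.0/0 -> H2 at depth 0
  add 210.65.200.0/21 -> H6 at depth 21
  Q 3.0.0.0: descend 00000011 ; hops seen [H2,H7] ; pick H7
  add 0.0.0.0/0 -> H3 at depth 0
  add 210.64.0.0/12 -> H4 at depth 12
  add 210.65.206.24/32 -> H3 at depth 32
  Q 210.64.2.50: descend 110100100100000 ; hops seen [H3,H4] ; pick H4
  add 0.0.0.0/0 -> H4 at depth 0
  Q 73.1.183.237: descend 01001001 ; hops seen [H4,H7] ; pick H7
  del 210.65.200.0/21 (clear depth 21)
  add 210.65.206.0/24 -> H7 at depth 24
  add 210.65.206.0/24 -> H2 at depth 24
  Q 3.0.0.126: descend 00000011 ; hops seen [H4,H7] ; pick H7
  add 210.65.206.16/28 -> H5 at depth 28
  add 210.65.206.16/28 -> H7 at depth 28
  del 3.0.0.0/8 (clear depth 8)
  add 0.0.0.0/0 -> H5 at depth 0

== LOOKUPS ==
["H1","H7","H1","H7","H7","H4","H7","H7"]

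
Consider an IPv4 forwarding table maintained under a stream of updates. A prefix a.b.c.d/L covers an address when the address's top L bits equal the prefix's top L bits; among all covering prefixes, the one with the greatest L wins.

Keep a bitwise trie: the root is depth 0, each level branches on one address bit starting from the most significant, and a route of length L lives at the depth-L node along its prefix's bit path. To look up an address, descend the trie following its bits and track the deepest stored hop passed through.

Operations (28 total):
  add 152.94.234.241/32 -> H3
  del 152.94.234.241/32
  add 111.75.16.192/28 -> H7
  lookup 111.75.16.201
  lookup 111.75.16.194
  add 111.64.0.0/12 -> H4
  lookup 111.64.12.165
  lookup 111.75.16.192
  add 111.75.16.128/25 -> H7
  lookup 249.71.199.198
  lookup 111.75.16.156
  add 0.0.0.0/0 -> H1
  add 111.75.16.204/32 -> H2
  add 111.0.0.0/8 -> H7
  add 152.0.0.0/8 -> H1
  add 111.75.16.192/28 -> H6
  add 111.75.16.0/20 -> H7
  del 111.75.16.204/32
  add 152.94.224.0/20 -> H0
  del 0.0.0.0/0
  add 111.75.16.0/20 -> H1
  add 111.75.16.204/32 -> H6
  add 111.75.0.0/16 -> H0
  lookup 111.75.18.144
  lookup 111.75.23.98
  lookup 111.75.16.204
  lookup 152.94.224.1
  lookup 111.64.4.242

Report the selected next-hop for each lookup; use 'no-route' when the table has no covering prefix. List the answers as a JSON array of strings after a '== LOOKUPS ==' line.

Apply in order:
  add 152.94.234.241/32 -> H3 at depth 32
  - 152.94.234.241/32 clear@32
  add 111.75.16.192/28 -> H7 at depth 28
  ? 111.75.16.201  path d0:-→d1:-→d2:-→d3:-→d4:-→d5:-→d6:-→d7:-→d8:-→d9:-→d10:-→d11:-→d12:-→d13:-→d14:-→d15:-→d16:-→d17:-→d18:-→d19:-→d20:-→d21:-→d22:-→d23:-→d24:-→d25:-→d26:-→d27:-→d28:H7  best=H7
  ? 111.75.16.194  path d0:-→d1:-→d2:-→d3:-→d4:-→d5:-→d6:-→d7:-→d8:-→d9:-→d10:-→d11:-→d12:-→d13:-→d14:-→d15:-→d16:-→d17:-→d18:-→d19:-→d20:-→d21:-→d22:-→d23:-→d24:-→d25:-→d26:-→d27:-→d28:H7  best=H7
  add 111.64.0.0/12 -> H4 at depth 12
  ? 111.64.12.165  path d0:-→d1:-→d2:-→d3:-→d4:-→d5:-→d6:-→d7:-→d8:-→d9:-→d10:-→d11:-→d12:H4  best=H4
  ? 111.75.16.192  path d0:-→d1:-→d2:-→d3:-→d4:-→d5:-→d6:-→d7:-→d8:-→d9:-→d10:-→d11:-→d12:H4→d13:-→d14:-→d15:-→d16:-→d17:-→d18:-→d19:-→d20:-→d21:-→d22:-→d23:-→d24:-→d25:-→d26:-→d27:-→d28:H7  best=H7
  add 111.75.16.128/25 -> H7 at depth 25
  ? 249.71.199.198  path d0:-→d1:-  best=no-route
  ? 111.75.16.156  path d0:-→d1:-→d2:-→d3:-→d4:-→d5:-→d6:-→d7:-→d8:-→d9:-→d10:-→d11:-→d12:H4→d13:-→d14:-→d15:-→d16:-→d17:-→d18:-→d19:-→d20:-→d21:-→d22:-→d23:-→d24:-→d25:H7  best=H7
  add 0.0.0.0/0 -> H1 at depth 0
  add 111.75.16.204/32 -> H2 at depth 32
  add 111.0.0.0/8 -> H7 at depth 8
  add 152.0.0.0/8 -> H1 at depth 8
  add 111.75.16.192/28 -> H6 at depth 28
  add 111.75.16.0/20 -> H7 at depth 20
  - 111.75.16.204/32 clear@32
  add 152.94.224.0/20 -> H0 at depth 20
  - 0.0.0.0/0 clear@0
  add 111.75.16.0/20 -> H1 at depth 20
  add 111.75.16.204/32 -> H6 at depth 32
  add 111.75.0.0/16 -> H0 at depth 16
  ? 111.75.18.144  path d0:-→d1:-→d2:-→d3:-→d4:-→d5:-→d6:-→d7:-→d8:H7→d9:-→d10:-→d11:-→d12:H4→d13:-→d14:-→d15:-→d16:H0→d17:-→d18:-→d19:-→d20:H1→d21:-→d22:-  best=H1
  ? 111.75.23.98  path d0:-→d1:-→d2:-→d3:-→d4:-→d5:-→d6:-→d7:-→d8:H7→d9:-→d10:-→d11:-→d12:H4→d13:-→d14:-→d15:-→d16:H0→d17:-→d18:-→d19:-→d20:H1→d21:-  best=H1
  ? 111.75.16.204  path d0:-→d1:-→d2:-→d3:-→d4:-→d5:-→d6:-→d7:-→d8:H7→d9:-→d10:-→d11:-→d12:H4→d13:-→d14:-→d15:-→d16:H0→d17:-→d18:-→d19:-→d20:H1→d21:-→d22:-→d23:-→d24:-→d25:H7→d26:-→d27:-→d28:H6→d29:-→d30:-→d31:-→d32:H6  best=H6
  ? 152.94.224.1  path d0:-→d1:-→d2:-→d3:-→d4:-→d5:-→d6:-→d7:-→d8:H1→d9:-→d10:-→d11:-→d12:-→d13:-→d14:-→d15:-→d16:-→d17:-→d18:-→d19:-→d20:H0  best=H0
  ? 111.64.4.242  path d0:-→d1:-→d2:-→d3:-→d4:-→d5:-→d6:-→d7:-→d8:H7→d9:-→d10:-→d11:-→d12:H4  best=H4

== LOOKUPS ==
["H7","H7","H4","H7","no-route","H7","H1","H1","H6","H0","H4"]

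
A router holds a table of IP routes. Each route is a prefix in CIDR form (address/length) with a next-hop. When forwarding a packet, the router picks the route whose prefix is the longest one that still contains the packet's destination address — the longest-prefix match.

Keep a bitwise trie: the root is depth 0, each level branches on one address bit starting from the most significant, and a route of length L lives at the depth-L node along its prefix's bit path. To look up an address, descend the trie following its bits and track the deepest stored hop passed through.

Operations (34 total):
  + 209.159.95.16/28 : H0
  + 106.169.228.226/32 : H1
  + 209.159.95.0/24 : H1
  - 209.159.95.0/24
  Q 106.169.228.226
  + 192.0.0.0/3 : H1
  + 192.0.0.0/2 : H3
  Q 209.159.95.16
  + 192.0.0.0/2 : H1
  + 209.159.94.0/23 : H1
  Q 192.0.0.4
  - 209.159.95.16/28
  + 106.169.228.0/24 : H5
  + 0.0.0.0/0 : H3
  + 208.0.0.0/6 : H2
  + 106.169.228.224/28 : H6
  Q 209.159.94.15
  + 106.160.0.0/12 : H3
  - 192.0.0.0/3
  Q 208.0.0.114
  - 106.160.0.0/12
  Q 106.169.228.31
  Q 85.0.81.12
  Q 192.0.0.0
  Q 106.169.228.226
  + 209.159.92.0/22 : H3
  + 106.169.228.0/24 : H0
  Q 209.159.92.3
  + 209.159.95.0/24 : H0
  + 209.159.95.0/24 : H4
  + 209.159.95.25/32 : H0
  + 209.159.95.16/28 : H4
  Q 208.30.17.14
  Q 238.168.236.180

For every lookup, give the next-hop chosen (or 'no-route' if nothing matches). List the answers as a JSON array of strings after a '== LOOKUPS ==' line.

Process each operation:
  + 209.159.95.16/28 (H0) depth=28
  + 106.169.228.226/32 (H1) depth=32
  + 209.159.95.0/24 (H1) depth=24
  - 209.159.95.0/24 clear@24
  Q 106.169.228.226: descend 01101010101010011110010011100010 ; hops seen [H1] ; pick H1
  + 192.0.0.0/3 (H1) depth=3
  + 192.0.0.0/2 (H3) depth=2
  Q 209.159.95.16: descend 1101000110011111010111110001 ; hops seen [H3,H1,H0] ; pick H0
  + 192.0.0.0/2 (H1) depth=2
  + 209.159.94.0/23 (H1) depth=23
  Q 192.0.0.4: descend 110 ; hops seen [H1,H1] ; pick H1
  - 209.159.95.16/28 clear@28
  + 106.169.228.0/24 (H5) depth=24
  + 0.0.0.0/0 (H3) depth=0
  + 208.0.0.0/6 (H2) depth=6
  + 106.169.228.224/28 (H6) depth=28
  Q 209.159.94.15: descend 11010001100111110101111 ; hops seen [H3,H1,H1,H2,H1] ; pick H1
  + 106.160.0.0/12 (H3) depth=12
  - 192.0.0.0/3 clear@3
  Q 208.0.0.114: descend 1101000 ; hops seen [H3,H1,H2] ; pick H2
  - 106.160.0.0/12 clear@12
  Q 106.169.228.31: descend 011010101010100111100100 ; hops seen [H3,H5] ; pick H5
  Q 85.0.81.12: descend 01 ; hops seen [H3] ; pick H3
  Q 192.0.0.0: descend 110 ; hops seen [H3,H1] ; pick H1
  Q 106.169.228.226: descend 01101010101010011110010011100010 ; hops seen [H3,H5,H6,H1] ; pick H1
  + 209.159.92.0/22 (H3) depth=22
  + 106.169.228.0/24 (H0) depth=24
  Q 209.159.92.3: descend 1101000110011111010111 ; hops seen [H3,H1,H2,H3] ; pick H3
  + 209.159.95.0/24 (H0) depth=24
  + 209.159.95.0/24 (H4) depth=24
  + 209.159.95.25/32 (H0) depth=32
  + 209.159.95.16/28 (H4) depth=28
  Q 208.30.17.14: descend 1101000 ; hops seen [H3,H1,H2] ; pick H2
  Q 238.168.236.180: descend 11 ; hops seen [H3,H1] ; pick H1

== LOOKUPS ==
["H1","H0","H1","H1","H2","H5","H3","H1","H1","H3","H2","H1"]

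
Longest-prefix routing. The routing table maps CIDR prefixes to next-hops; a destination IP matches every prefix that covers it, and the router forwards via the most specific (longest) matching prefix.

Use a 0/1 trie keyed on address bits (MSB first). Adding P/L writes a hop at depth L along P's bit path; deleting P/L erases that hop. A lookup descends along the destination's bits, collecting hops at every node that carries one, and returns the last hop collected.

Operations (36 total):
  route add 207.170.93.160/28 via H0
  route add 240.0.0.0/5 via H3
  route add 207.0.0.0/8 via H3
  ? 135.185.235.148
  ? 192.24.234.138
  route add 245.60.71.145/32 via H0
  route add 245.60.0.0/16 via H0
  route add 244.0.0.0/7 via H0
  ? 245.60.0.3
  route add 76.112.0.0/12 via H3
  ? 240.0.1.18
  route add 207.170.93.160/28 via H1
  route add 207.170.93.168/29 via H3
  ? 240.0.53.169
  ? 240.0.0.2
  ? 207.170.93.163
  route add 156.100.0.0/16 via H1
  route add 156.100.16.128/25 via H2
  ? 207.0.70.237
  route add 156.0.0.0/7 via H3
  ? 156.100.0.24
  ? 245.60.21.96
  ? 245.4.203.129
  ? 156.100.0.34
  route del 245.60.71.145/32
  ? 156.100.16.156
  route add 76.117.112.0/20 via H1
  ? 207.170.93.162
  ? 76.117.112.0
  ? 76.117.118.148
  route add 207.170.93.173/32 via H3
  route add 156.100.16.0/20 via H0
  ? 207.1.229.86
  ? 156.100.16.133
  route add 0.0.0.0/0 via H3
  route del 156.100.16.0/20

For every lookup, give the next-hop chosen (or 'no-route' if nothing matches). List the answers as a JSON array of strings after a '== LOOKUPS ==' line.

Apply in order:
  + 207.170.93.160/28 (H0) depth=28
  + 240.0.0.0/5 (H3) depth=5
  + 207.0.0.0/8 (H3) depth=8
  ? 135.185.235.148  path d0:-→d1:-  best=no-route
  ? 192.24.234.138  path d0:-→d1:-→d2:-→d3:-→d4:-  best=no-route
  + 245.60.71.145/32 (H0) depth=32
  + 245.60.0.0/16 (H0) depth=16
  + 244.0.0.0/7 (H0) depth=7
  ? 245.60.0.3  path d0:-→d1:-→d2:-→d3:-→d4:-→d5:H3→d6:-→d7:H0→d8:-→d9:-→d10:-→d11:-→d12:-→d13:-→d14:-→d15:-→d16:H0→d17:-  best=H0
  + 76.112.0.0/12 (H3) depth=12
  ? 240.0.1.18  path d0:-→d1:-→d2:-→d3:-→d4:-→d5:H3  best=H3
  + 207.170.93.160/28 (H1) depth=28
  + 207.170.93.168/29 (H3) depth=29
  ? 240.0.53.169  path d0:-→d1:-→d2:-→d3:-→d4:-→d5:H3  best=H3
  ? 240.0.0.2  path d0:-→d1:-→d2:-→d3:-→d4:-→d5:H3  best=H3
  ? 207.170.93.163  path d0:-→d1:-→d2:-→d3:-→d4:-→d5:-→d6:-→d7:-→d8:H3→d9:-→d10:-→d11:-→d12:-→d13:-→d14:-→d15:-→d16:-→d17:-→d18:-→d19:-→d20:-→d21:-→d22:-→d23:-→d24:-→d25:-→d26:-→d27:-→d28:H1  best=H1
  + 156.100.0.0/16 (H1) depth=16
  + 156.100.16.128/25 (H2) depth=25
  ? 207.0.70.237  path d0:-→d1:-→d2:-→d3:-→d4:-→d5:-→d6:-→d7:-→d8:H3  best=H3
  + 156.0.0.0/7 (H3) depth=7
  ? 156.100.0.24  path d0:-→d1:-→d2:-→d3:-→d4:-→d5:-→d6:-→d7:H3→d8:-→d9:-→d10:-→d11:-→d12:-→d13:-→d14:-→d15:-→d16:H1→d17:-→d18:-→d19:-  best=H1
  ? 245.60.21.96  path d0:-→d1:-→d2:-→d3:-→d4:-→d5:H3→d6:-→d7:H0→d8:-→d9:-→d10:-→d11:-→d12:-→d13:-→d14:-→d15:-→d16:H0→d17:-  best=H0
  ? 245.4.203.129  path d0:-→d1:-→d2:-→d3:-→d4:-→d5:H3→d6:-→d7:H0→d8:-→d9:-→d10:-  best=H0
  ? 156.100.0.34  path d0:-→d1:-→d2:-→d3:-→d4:-→d5:-→d6:-→d7:H3→d8:-→d9:-→d10:-→d11:-→d12:-→d13:-→d14:-→d15:-→d16:H1→d17:-→d18:-→d19:-  best=H1
  - 245.60.71.145/32 clear@32
  ? 156.100.16.156  path d0:-→d1:-→d2:-→d3:-→d4:-→d5:-→d6:-→d7:H3→d8:-→d9:-→d10:-→d11:-→d12:-→d13:-→d14:-→d15:-→d16:H1→d17:-→d18:-→d19:-→d20:-→d21:-→d22:-→d23:-→d24:-→d25:H2  best=H2
  + 76.117.112.0/20 (H1) depth=20
  ? 207.170.93.162  path d0:-→d1:-→d2:-→d3:-→d4:-→d5:-→d6:-→d7:-→d8:H3→d9:-→d10:-→d11:-→d12:-→d13:-→d14:-→d15:-→d16:-→d17:-→d18:-→d19:-→d20:-→d21:-→d22:-→d23:-→d24:-→d25:-→d26:-→d27:-→d28:H1  best=H1
  ? 76.117.112.0  path d0:-→d1:-→d2:-→d3:-→d4:-→d5:-→d6:-→d7:-→d8:-→d9:-→d10:-→d11:-→d12:H3→d13:-→d14:-→d15:-→d16:-→d17:-→d18:-→d19:-→d20:H1  best=H1
  ? 76.117.118.148  path d0:-→d1:-→d2:-→d3:-→d4:-→d5:-→d6:-→d7:-→d8:-→d9:-→d10:-→d11:-→d12:H3→d13:-→d14:-→d15:-→d16:-→d17:-→d18:-→d19:-→d20:H1  best=H1
  + 207.170.93.173/32 (H3) depth=32
  + 156.100.16.0/20 (H0) depth=20
  ? 207.1.229.86  path d0:-→d1:-→d2:-→d3:-→d4:-→d5:-→d6:-→d7:-→d8:H3  best=H3
  ? 156.100.16.133  path d0:-→d1:-→d2:-→d3:-→d4:-→d5:-→d6:-→d7:H3→d8:-→d9:-→d10:-→d11:-→d12:-→d13:-→d14:-→d15:-→d16:H1→d17:-→d18:-→d19:-→d20:H0→d21:-→d22:-→d23:-→d24:-→d25:H2  best=H2
  + 0.0.0.0/0 (H3) depth=0
  - 156.100.16.0/20 clear@20

== LOOKUPS ==
["no-route","no-route","H0","H3","H3","H3","H1","H3","H1","H0","H0","H1","H2","H1","H1","H1","H3","H2"]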